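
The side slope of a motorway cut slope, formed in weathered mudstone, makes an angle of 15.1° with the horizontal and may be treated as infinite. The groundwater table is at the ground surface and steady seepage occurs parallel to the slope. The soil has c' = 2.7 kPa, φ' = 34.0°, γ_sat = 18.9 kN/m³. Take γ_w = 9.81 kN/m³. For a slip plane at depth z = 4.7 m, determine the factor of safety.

With seepage parallel to the slope and the water table at the surface, the effective normal stress on the slip plane uses the buoyant unit weight γ' = γ_sat − γ_w while the driving shear stress uses γ_sat:
FS = [c' + γ' z cos²β tanφ'] / [γ_sat z sinβ cosβ]
γ' = 18.9 − 9.81 = 9.09 kN/m³
Numerator = 2.7 + 9.09·4.7·cos²15.1°·tan34.0° = 2.7 + 9.09·4.7·0.9321·0.6745 = 29.561 kPa
Denominator = 18.9·4.7·sin15.1°·cos15.1° = 18.9·4.7·0.2605·0.9655 = 22.342 kPa
FS = 29.561 / 22.342 = 1.323

FS = 1.32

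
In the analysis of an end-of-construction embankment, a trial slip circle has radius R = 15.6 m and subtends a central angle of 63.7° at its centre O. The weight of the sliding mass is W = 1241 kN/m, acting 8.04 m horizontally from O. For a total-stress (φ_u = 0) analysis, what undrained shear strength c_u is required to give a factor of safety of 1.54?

c_u = 56.8 kPa

FS = c_u·L_a·R / (W·d), so c_u = FS·W·d / (L_a·R).
Arc length L_a = R·θ = 15.6·(63.7°·π/180) = 15.6·1.1118 = 17.34 m
c_u = 1.54·1241·8.04 / (17.34·15.6) = 15365.6 / 270.56 = 56.79 kPa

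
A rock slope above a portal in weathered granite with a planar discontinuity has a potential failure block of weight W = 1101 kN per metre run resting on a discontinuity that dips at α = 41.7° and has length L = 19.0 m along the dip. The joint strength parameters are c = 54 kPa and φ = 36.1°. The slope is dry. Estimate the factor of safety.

Resolving the block weight along and normal to the plane and applying the Mohr–Coulomb strength on the joint:
N' = W cosα = 1101·cos41.7° = 822.0 kN/m
Driving force T = W sinα = 1101·sin41.7° = 732.4 kN/m
Resisting force R = c·L + N'·tanφ = 54·19.0 + 822.0·tan36.1° = 1026.0 + 599.4 = 1625.4 kN/m
FS = R / T = 1625.4 / 732.4 = 2.219

FS = 2.22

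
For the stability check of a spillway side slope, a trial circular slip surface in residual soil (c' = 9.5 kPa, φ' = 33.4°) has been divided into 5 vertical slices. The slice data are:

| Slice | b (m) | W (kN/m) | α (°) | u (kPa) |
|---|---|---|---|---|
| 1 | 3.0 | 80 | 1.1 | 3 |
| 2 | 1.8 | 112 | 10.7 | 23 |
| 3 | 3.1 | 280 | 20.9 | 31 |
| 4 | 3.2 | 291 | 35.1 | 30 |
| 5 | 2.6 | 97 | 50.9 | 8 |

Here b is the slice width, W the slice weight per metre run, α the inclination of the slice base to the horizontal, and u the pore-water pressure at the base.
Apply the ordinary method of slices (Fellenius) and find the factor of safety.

FS = 1.23

Ordinary method of slices: FS = Σ[c'·Δl_i + (W_i cosα_i − u_i·Δl_i)·tanφ'] / Σ W_i sinα_i, with Δl_i = b_i / cosα_i.
Slice 1: Δl = 3.0/cos1.1° = 3.001 m; N'_1 = 80·cos1.1° − 3·3.001 = 71.0; c'Δl = 28.51; W sinα = 1.5
Slice 2: Δl = 1.8/cos10.7° = 1.832 m; N'_2 = 112·cos10.7° − 23·1.832 = 67.9; c'Δl = 17.40; W sinα = 20.8
Slice 3: Δl = 3.1/cos20.9° = 3.318 m; N'_3 = 280·cos20.9° − 31·3.318 = 158.7; c'Δl = 31.52; W sinα = 99.9
Slice 4: Δl = 3.2/cos35.1° = 3.911 m; N'_4 = 291·cos35.1° − 30·3.911 = 120.7; c'Δl = 37.16; W sinα = 167.3
Slice 5: Δl = 2.6/cos50.9° = 4.123 m; N'_5 = 97·cos50.9° − 8·4.123 = 28.2; c'Δl = 39.16; W sinα = 75.3
Σc'Δl = 153.8 kN/m; ΣN' = 446.6 kN/m; ΣW sinα = 364.8 kN/m
Resisting = 153.8 + 446.6·tan33.4° = 153.8 + 294.4 = 448.2 kN/m
FS = 448.2 / 364.8 = 1.229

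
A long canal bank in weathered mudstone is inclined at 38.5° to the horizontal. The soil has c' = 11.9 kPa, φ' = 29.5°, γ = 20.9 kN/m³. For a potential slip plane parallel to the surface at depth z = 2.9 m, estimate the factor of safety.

FS = 1.11

For an infinite slope with a slip plane parallel to the surface (no pore pressure): FS = [c' + γz cos²β tanφ'] / [γz sinβ cosβ].
γz = 20.9·2.9 = 60.61 kN/m²
Numerator = 11.9 + 60.61·cos²38.5°·tan29.5° = 11.9 + 60.61·0.6125·0.5658 = 32.903 kPa
Denominator = 60.61·sin38.5°·cos38.5° = 60.61·0.6225·0.7826 = 29.528 kPa
FS = 32.903 / 29.528 = 1.114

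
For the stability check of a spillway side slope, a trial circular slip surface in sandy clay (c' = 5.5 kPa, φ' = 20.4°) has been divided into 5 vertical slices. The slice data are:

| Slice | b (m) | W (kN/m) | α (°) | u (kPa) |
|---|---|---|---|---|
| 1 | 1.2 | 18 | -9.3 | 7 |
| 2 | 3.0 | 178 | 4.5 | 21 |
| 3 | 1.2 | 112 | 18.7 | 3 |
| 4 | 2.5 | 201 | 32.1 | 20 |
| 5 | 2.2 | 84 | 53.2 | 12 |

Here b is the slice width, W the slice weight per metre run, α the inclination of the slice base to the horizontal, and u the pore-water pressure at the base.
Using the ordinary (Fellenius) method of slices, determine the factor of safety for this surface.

Ordinary method of slices: FS = Σ[c'·Δl_i + (W_i cosα_i − u_i·Δl_i)·tanφ'] / Σ W_i sinα_i, with Δl_i = b_i / cosα_i.
Slice 1: Δl = 1.2/cos(-9.3°) = 1.216 m; N'_1 = 18·cos(-9.3°) − 7·1.216 = 9.3; c'Δl = 6.69; W sinα = -2.9
Slice 2: Δl = 3.0/cos4.5° = 3.009 m; N'_2 = 178·cos4.5° − 21·3.009 = 114.3; c'Δl = 16.55; W sinα = 14.0
Slice 3: Δl = 1.2/cos18.7° = 1.267 m; N'_3 = 112·cos18.7° − 3·1.267 = 102.3; c'Δl = 6.97; W sinα = 35.9
Slice 4: Δl = 2.5/cos32.1° = 2.951 m; N'_4 = 201·cos32.1° − 20·2.951 = 111.2; c'Δl = 16.23; W sinα = 106.8
Slice 5: Δl = 2.2/cos53.2° = 3.673 m; N'_5 = 84·cos53.2° − 12·3.673 = 6.2; c'Δl = 20.20; W sinα = 67.3
Σc'Δl = 66.6 kN/m; ΣN' = 343.3 kN/m; ΣW sinα = 221.0 kN/m
Resisting = 66.6 + 343.3·tan20.4° = 66.6 + 127.7 = 194.3 kN/m
FS = 194.3 / 221.0 = 0.879

FS = 0.88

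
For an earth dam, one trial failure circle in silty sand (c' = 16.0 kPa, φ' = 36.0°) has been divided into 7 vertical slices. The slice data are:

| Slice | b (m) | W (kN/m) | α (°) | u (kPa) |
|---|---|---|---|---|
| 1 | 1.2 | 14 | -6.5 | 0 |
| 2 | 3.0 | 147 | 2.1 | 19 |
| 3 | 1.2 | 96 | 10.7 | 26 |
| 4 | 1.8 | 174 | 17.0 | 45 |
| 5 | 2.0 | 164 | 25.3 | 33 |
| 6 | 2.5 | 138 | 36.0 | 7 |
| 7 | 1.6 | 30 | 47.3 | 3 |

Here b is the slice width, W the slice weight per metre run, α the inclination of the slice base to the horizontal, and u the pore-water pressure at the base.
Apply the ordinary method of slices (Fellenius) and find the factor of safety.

Ordinary method of slices: FS = Σ[c'·Δl_i + (W_i cosα_i − u_i·Δl_i)·tanφ'] / Σ W_i sinα_i, with Δl_i = b_i / cosα_i.
Slice 1: Δl = 1.2/cos(-6.5°) = 1.208 m; N'_1 = 14·cos(-6.5°) − 0·1.208 = 13.9; c'Δl = 19.32; W sinα = -1.6
Slice 2: Δl = 3.0/cos2.1° = 3.002 m; N'_2 = 147·cos2.1° − 19·3.002 = 89.9; c'Δl = 48.03; W sinα = 5.4
Slice 3: Δl = 1.2/cos10.7° = 1.221 m; N'_3 = 96·cos10.7° − 26·1.221 = 62.6; c'Δl = 19.54; W sinα = 17.8
Slice 4: Δl = 1.8/cos17.0° = 1.882 m; N'_4 = 174·cos17.0° − 45·1.882 = 81.7; c'Δl = 30.12; W sinα = 50.9
Slice 5: Δl = 2.0/cos25.3° = 2.212 m; N'_5 = 164·cos25.3° − 33·2.212 = 75.3; c'Δl = 35.39; W sinα = 70.1
Slice 6: Δl = 2.5/cos36.0° = 3.090 m; N'_6 = 138·cos36.0° − 7·3.090 = 90.0; c'Δl = 49.44; W sinα = 81.1
Slice 7: Δl = 1.6/cos47.3° = 2.359 m; N'_7 = 30·cos47.3° − 3·2.359 = 13.3; c'Δl = 37.75; W sinα = 22.0
Σc'Δl = 239.6 kN/m; ΣN' = 426.6 kN/m; ΣW sinα = 245.7 kN/m
Resisting = 239.6 + 426.6·tan36.0° = 239.6 + 309.9 = 549.5 kN/m
FS = 549.5 / 245.7 = 2.236

FS = 2.24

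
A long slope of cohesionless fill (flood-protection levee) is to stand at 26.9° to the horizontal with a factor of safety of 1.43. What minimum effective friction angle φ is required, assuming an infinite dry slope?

φ = 36.0°

FS = tanφ/tanβ ⇒ tanφ = FS · tanβ = 1.43 · tan26.9° = 0.7255
φ = arctan(0.7255) = 35.96°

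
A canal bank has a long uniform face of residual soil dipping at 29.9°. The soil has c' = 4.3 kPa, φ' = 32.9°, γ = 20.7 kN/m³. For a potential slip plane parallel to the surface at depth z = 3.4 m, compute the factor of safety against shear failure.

FS = 1.27

For an infinite slope with a slip plane parallel to the surface (no pore pressure): FS = [c' + γz cos²β tanφ'] / [γz sinβ cosβ].
γz = 20.7·3.4 = 70.38 kN/m²
Numerator = 4.3 + 70.38·cos²29.9°·tan32.9° = 4.3 + 70.38·0.7515·0.6469 = 38.517 kPa
Denominator = 70.38·sin29.9°·cos29.9° = 70.38·0.4985·0.8669 = 30.414 kPa
FS = 38.517 / 30.414 = 1.266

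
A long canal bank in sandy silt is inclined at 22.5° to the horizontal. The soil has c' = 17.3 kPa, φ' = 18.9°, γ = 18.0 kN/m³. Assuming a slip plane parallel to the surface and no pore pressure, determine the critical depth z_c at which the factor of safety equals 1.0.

z_c = 15.67 m

Setting FS = 1.00 in FS = [c' + γz cos²β tanφ'] / [γz sinβ cosβ] and solving for z:
z = c' / [γ cosβ (FS·sinβ − cosβ·tanφ')]
  = 17.3 / [18.0·cos22.5°·(1.00·sin22.5° − cos22.5°·tan18.9°)]
  = 17.3 / [18.0·0.9239·(1.00·0.3827 − 0.9239·0.3424)]
  = 17.3 / 1.1037 = 15.675 m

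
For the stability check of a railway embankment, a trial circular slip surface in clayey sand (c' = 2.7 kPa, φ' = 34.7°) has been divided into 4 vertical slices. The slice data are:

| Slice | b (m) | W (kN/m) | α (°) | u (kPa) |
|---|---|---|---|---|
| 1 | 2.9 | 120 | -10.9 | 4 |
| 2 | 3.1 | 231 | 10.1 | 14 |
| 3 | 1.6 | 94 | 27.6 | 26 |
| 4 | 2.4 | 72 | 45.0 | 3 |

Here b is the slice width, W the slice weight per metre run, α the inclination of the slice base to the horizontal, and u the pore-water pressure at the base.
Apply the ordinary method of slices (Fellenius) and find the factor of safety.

FS = 2.53

Ordinary method of slices: FS = Σ[c'·Δl_i + (W_i cosα_i − u_i·Δl_i)·tanφ'] / Σ W_i sinα_i, with Δl_i = b_i / cosα_i.
Slice 1: Δl = 2.9/cos(-10.9°) = 2.953 m; N'_1 = 120·cos(-10.9°) − 4·2.953 = 106.0; c'Δl = 7.97; W sinα = -22.7
Slice 2: Δl = 3.1/cos10.1° = 3.149 m; N'_2 = 231·cos10.1° − 14·3.149 = 183.3; c'Δl = 8.50; W sinα = 40.5
Slice 3: Δl = 1.6/cos27.6° = 1.805 m; N'_3 = 94·cos27.6° − 26·1.805 = 36.4; c'Δl = 4.87; W sinα = 43.5
Slice 4: Δl = 2.4/cos45.0° = 3.394 m; N'_4 = 72·cos45.0° − 3·3.394 = 40.7; c'Δl = 9.16; W sinα = 50.9
Σc'Δl = 30.5 kN/m; ΣN' = 366.4 kN/m; ΣW sinα = 112.3 kN/m
Resisting = 30.5 + 366.4·tan34.7° = 30.5 + 253.7 = 284.3 kN/m
FS = 284.3 / 112.3 = 2.532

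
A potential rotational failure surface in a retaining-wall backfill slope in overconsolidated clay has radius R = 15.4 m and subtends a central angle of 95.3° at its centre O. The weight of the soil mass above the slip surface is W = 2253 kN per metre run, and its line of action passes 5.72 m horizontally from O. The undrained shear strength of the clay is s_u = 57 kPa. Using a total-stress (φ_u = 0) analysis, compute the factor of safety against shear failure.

FS = 1.74

Taking moments about the centre O, the resisting moment is provided by the undrained shear strength acting along the arc:
Arc length L_a = R·θ = 15.4·(95.3°·π/180) = 15.4·1.6633 = 25.61 m
M_R = s_u·L_a·R = 57·25.61·15.4 = 22484.7 kN·m/m
M_D = W·d = 2253·5.72 = 12887.2 kN·m/m
FS = M_R / M_D = 22484.7 / 12887.2 = 1.745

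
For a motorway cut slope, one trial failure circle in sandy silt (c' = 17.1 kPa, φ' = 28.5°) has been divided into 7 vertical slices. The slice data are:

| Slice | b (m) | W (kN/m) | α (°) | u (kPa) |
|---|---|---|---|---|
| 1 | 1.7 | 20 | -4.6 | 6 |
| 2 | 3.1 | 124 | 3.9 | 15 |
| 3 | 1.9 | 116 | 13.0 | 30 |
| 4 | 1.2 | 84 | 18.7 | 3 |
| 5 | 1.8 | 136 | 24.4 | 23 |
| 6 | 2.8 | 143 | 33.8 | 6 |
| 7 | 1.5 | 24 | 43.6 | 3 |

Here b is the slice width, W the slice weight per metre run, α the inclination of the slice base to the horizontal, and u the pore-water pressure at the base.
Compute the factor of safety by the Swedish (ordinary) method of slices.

Ordinary method of slices: FS = Σ[c'·Δl_i + (W_i cosα_i − u_i·Δl_i)·tanφ'] / Σ W_i sinα_i, with Δl_i = b_i / cosα_i.
Slice 1: Δl = 1.7/cos(-4.6°) = 1.705 m; N'_1 = 20·cos(-4.6°) − 6·1.705 = 9.7; c'Δl = 29.16; W sinα = -1.6
Slice 2: Δl = 3.1/cos3.9° = 3.107 m; N'_2 = 124·cos3.9° − 15·3.107 = 77.1; c'Δl = 53.13; W sinα = 8.4
Slice 3: Δl = 1.9/cos13.0° = 1.950 m; N'_3 = 116·cos13.0° − 30·1.950 = 54.5; c'Δl = 33.34; W sinα = 26.1
Slice 4: Δl = 1.2/cos18.7° = 1.267 m; N'_4 = 84·cos18.7° − 3·1.267 = 75.8; c'Δl = 21.66; W sinα = 26.9
Slice 5: Δl = 1.8/cos24.4° = 1.977 m; N'_5 = 136·cos24.4° − 23·1.977 = 78.4; c'Δl = 33.80; W sinα = 56.2
Slice 6: Δl = 2.8/cos33.8° = 3.369 m; N'_6 = 143·cos33.8° − 6·3.369 = 98.6; c'Δl = 57.62; W sinα = 79.6
Slice 7: Δl = 1.5/cos43.6° = 2.071 m; N'_7 = 24·cos43.6° − 3·2.071 = 11.2; c'Δl = 35.42; W sinα = 16.6
Σc'Δl = 264.1 kN/m; ΣN' = 405.3 kN/m; ΣW sinα = 212.1 kN/m
Resisting = 264.1 + 405.3·tan28.5° = 264.1 + 220.0 = 484.2 kN/m
FS = 484.2 / 212.1 = 2.282

FS = 2.28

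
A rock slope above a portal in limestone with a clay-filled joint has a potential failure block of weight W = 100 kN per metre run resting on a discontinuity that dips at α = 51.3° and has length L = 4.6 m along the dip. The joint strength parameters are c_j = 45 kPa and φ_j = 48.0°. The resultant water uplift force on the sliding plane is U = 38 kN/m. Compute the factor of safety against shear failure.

Resolving the block weight along and normal to the plane and applying the Mohr–Coulomb strength on the joint:
N' = W cosα − U = 100·cos51.3° − 38 = 24.5 kN/m
Driving force T = W sinα = 100·sin51.3° = 78.0 kN/m
Resisting force R = c_j·L + N'·tanφ_j = 45·4.6 + 24.5·tan48.0° = 207.0 + 27.2 = 234.2 kN/m
FS = R / T = 234.2 / 78.0 = 3.001

FS = 3.00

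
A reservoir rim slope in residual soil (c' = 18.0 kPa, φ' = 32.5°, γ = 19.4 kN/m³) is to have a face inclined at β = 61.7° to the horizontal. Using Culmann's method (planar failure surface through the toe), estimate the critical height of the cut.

Culmann's analysis gives the critical failure plane at α_cr = (β + φ')/2 = (61.7 + 32.5)/2 = 47.1°, and the critical height
H_c = (4c'/γ) · sinβ cosφ' / [1 − cos(β − φ')]
    = (4·18.0/19.4) · sin61.7°·cos32.5° / [1 − cos(29.2°)]
    = 3.711 · 0.8805·0.8434 / [1 − 0.8729]
    = 3.711 · 0.7426 / 0.1271
    = 21.69 m

H_c = 21.69 m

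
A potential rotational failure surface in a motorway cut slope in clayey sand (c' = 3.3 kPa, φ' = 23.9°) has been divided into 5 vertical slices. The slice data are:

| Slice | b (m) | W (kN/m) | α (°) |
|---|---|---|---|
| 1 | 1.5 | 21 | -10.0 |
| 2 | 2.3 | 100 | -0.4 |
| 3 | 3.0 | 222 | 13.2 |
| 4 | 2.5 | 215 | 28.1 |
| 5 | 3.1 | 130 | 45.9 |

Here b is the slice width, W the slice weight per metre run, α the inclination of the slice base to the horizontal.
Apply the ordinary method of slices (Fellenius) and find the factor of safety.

FS = 1.33

Ordinary method of slices: FS = Σ[c'·Δl_i + (W_i cosα_i)·tanφ'] / Σ W_i sinα_i, with Δl_i = b_i / cosα_i.
Slice 1: Δl = 1.5/cos(-10.0°) = 1.523 m; N'_1 = 21·cos(-10.0°) = 20.7; c'Δl = 5.03; W sinα = -3.6
Slice 2: Δl = 2.3/cos(-0.4°) = 2.300 m; N'_2 = 100·cos(-0.4°) = 100.0; c'Δl = 7.59; W sinα = -0.7
Slice 3: Δl = 3.0/cos13.2° = 3.081 m; N'_3 = 222·cos13.2° = 216.1; c'Δl = 10.17; W sinα = 50.7
Slice 4: Δl = 2.5/cos28.1° = 2.834 m; N'_4 = 215·cos28.1° = 189.7; c'Δl = 9.35; W sinα = 101.3
Slice 5: Δl = 3.1/cos45.9° = 4.455 m; N'_5 = 130·cos45.9° = 90.5; c'Δl = 14.70; W sinα = 93.4
Σc'Δl = 46.8 kN/m; ΣN' = 616.9 kN/m; ΣW sinα = 241.0 kN/m
Resisting = 46.8 + 616.9·tan23.9° = 46.8 + 273.4 = 320.2 kN/m
FS = 320.2 / 241.0 = 1.329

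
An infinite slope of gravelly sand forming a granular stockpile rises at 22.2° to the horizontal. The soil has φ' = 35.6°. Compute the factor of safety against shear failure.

FS = 1.75

For a dry cohesionless infinite slope the factor of safety is FS = tanφ' / tanβ.
FS = tan35.6° / tan22.2° = 0.7159 / 0.4081 = 1.754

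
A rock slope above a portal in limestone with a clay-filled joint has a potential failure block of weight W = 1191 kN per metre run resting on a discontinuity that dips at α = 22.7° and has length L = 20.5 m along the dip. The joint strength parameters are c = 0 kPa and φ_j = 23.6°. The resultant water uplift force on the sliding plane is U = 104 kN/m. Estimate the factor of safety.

FS = 0.95

Resolving the block weight along and normal to the plane and applying the Mohr–Coulomb strength on the joint:
N' = W cosα − U = 1191·cos22.7° − 104 = 994.7 kN/m
Driving force T = W sinα = 1191·sin22.7° = 459.6 kN/m
Resisting force R = c·L + N'·tanφ_j = 0·20.5 + 994.7·tan23.6° = 0.0 + 434.6 = 434.6 kN/m
FS = R / T = 434.6 / 459.6 = 0.946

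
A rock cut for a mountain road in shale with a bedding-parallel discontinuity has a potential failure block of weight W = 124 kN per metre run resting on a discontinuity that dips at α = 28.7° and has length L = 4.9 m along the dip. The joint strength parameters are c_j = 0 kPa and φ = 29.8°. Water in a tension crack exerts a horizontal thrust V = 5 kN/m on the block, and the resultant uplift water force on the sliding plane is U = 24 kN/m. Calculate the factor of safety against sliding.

FS = 0.74

Resolving the block weight along and normal to the plane and applying the Mohr–Coulomb strength on the joint:
N' = W cosα − U − V sinα = 124·cos28.7° − 24 − 5·sin28.7° = 82.4 kN/m
Driving force T = W sinα + V cosα = 124·sin28.7° + 5·cos28.7° = 63.9 kN/m
Resisting force R = c_j·L + N'·tanφ = 0·4.9 + 82.4·tan29.8° = 0.0 + 47.2 = 47.2 kN/m
FS = R / T = 47.2 / 63.9 = 0.738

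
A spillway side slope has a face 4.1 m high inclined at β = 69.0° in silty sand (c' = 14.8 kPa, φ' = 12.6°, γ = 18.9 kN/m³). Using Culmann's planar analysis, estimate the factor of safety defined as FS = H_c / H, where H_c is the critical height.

FS = 1.56

H_c = (4c'/γ) · sinβ cosφ' / [1 − cos(β − φ')]
    = (4·14.8/18.9) · sin69.0°·cos12.6° / [1 − cos56.4°]
    = 3.132 · 0.9111 / 0.4466 = 6.39 m
FS = H_c / H = 6.39 / 4.1 = 1.559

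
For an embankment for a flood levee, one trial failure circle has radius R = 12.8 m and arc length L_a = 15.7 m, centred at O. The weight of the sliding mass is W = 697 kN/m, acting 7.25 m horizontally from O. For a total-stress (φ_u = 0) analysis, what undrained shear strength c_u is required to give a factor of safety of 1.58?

c_u = 39.7 kPa

FS = c_u·L_a·R / (W·d), so c_u = FS·W·d / (L_a·R).
c_u = 1.58·697·7.25 / (15.70·12.8) = 7984.1 / 200.96 = 39.73 kPa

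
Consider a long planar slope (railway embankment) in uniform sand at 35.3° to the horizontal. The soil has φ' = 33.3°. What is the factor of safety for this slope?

For a dry cohesionless infinite slope the factor of safety is FS = tanφ' / tanβ.
FS = tan33.3° / tan35.3° = 0.6569 / 0.7080 = 0.928

FS = 0.93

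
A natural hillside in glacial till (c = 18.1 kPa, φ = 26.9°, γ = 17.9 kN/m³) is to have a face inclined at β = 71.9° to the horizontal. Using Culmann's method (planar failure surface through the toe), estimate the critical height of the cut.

Culmann's analysis gives the critical failure plane at α_cr = (β + φ)/2 = (71.9 + 26.9)/2 = 49.4°, and the critical height
H_c = (4c/γ) · sinβ cosφ / [1 − cos(β − φ)]
    = (4·18.1/17.9) · sin71.9°·cos26.9° / [1 − cos(45.0°)]
    = 4.045 · 0.9505·0.8918 / [1 − 0.7071]
    = 4.045 · 0.8477 / 0.2929
    = 11.71 m

H_c = 11.71 m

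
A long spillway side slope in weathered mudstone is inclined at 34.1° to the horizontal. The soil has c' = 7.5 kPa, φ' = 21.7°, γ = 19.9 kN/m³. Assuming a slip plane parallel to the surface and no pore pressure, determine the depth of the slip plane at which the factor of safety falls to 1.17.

z = 1.39 m

Setting FS = 1.17 in FS = [c' + γz cos²β tanφ'] / [γz sinβ cosβ] and solving for z:
z = c' / [γ cosβ (FS·sinβ − cosβ·tanφ')]
  = 7.5 / [19.9·cos34.1°·(1.17·sin34.1° − cos34.1°·tan21.7°)]
  = 7.5 / [19.9·0.8281·(1.17·0.5606 − 0.8281·0.3979)]
  = 7.5 / 5.3789 = 1.394 m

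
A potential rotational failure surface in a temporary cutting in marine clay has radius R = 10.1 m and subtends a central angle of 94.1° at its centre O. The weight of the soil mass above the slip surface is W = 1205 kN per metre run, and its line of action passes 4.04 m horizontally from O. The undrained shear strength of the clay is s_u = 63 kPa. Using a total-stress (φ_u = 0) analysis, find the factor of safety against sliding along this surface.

FS = 2.17

Taking moments about the centre O, the resisting moment is provided by the undrained shear strength acting along the arc:
Arc length L_a = R·θ = 10.1·(94.1°·π/180) = 10.1·1.6424 = 16.59 m
M_R = s_u·L_a·R = 63·16.59·10.1 = 10554.8 kN·m/m
M_D = W·d = 1205·4.04 = 4868.2 kN·m/m
FS = M_R / M_D = 10554.8 / 4868.2 = 2.168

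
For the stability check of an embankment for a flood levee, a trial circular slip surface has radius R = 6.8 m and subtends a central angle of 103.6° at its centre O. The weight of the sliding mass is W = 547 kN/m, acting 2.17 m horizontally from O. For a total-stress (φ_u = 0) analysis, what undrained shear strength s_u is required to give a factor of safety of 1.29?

FS = s_u·L_a·R / (W·d), so s_u = FS·W·d / (L_a·R).
Arc length L_a = R·θ = 6.8·(103.6°·π/180) = 6.8·1.8082 = 12.30 m
s_u = 1.29·547·2.17 / (12.30·6.8) = 1531.2 / 83.61 = 18.31 kPa

s_u = 18.3 kPa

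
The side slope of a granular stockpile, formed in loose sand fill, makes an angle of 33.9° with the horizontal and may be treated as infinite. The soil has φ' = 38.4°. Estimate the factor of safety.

FS = 1.18

For a dry cohesionless infinite slope the factor of safety is FS = tanφ' / tanβ.
FS = tan38.4° / tan33.9° = 0.7926 / 0.6720 = 1.179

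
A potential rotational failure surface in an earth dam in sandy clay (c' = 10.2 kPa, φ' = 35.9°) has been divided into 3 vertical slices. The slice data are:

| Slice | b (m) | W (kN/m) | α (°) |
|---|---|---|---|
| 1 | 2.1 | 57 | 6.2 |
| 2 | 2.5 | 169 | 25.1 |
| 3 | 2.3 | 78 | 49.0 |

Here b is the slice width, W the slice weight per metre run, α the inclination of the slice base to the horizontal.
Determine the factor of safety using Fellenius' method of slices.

FS = 2.01

Ordinary method of slices: FS = Σ[c'·Δl_i + (W_i cosα_i)·tanφ'] / Σ W_i sinα_i, with Δl_i = b_i / cosα_i.
Slice 1: Δl = 2.1/cos6.2° = 2.112 m; N'_1 = 57·cos6.2° = 56.7; c'Δl = 21.55; W sinα = 6.2
Slice 2: Δl = 2.5/cos25.1° = 2.761 m; N'_2 = 169·cos25.1° = 153.0; c'Δl = 28.16; W sinα = 71.7
Slice 3: Δl = 2.3/cos49.0° = 3.506 m; N'_3 = 78·cos49.0° = 51.2; c'Δl = 35.76; W sinα = 58.9
Σc'Δl = 85.5 kN/m; ΣN' = 260.9 kN/m; ΣW sinα = 136.7 kN/m
Resisting = 85.5 + 260.9·tan35.9° = 85.5 + 188.8 = 274.3 kN/m
FS = 274.3 / 136.7 = 2.006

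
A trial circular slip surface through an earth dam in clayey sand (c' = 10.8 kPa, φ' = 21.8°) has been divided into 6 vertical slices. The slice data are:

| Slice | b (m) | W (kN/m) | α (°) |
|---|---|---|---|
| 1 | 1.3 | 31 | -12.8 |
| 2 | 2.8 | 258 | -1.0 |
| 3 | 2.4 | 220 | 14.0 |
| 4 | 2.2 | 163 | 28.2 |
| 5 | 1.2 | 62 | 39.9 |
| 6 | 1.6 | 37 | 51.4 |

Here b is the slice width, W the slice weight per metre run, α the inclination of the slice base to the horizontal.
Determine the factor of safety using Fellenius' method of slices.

Ordinary method of slices: FS = Σ[c'·Δl_i + (W_i cosα_i)·tanφ'] / Σ W_i sinα_i, with Δl_i = b_i / cosα_i.
Slice 1: Δl = 1.3/cos(-12.8°) = 1.333 m; N'_1 = 31·cos(-12.8°) = 30.2; c'Δl = 14.40; W sinα = -6.9
Slice 2: Δl = 2.8/cos(-1.0°) = 2.800 m; N'_2 = 258·cos(-1.0°) = 258.0; c'Δl = 30.24; W sinα = -4.5
Slice 3: Δl = 2.4/cos14.0° = 2.473 m; N'_3 = 220·cos14.0° = 213.5; c'Δl = 26.71; W sinα = 53.2
Slice 4: Δl = 2.2/cos28.2° = 2.496 m; N'_4 = 163·cos28.2° = 143.7; c'Δl = 26.96; W sinα = 77.0
Slice 5: Δl = 1.2/cos39.9° = 1.564 m; N'_5 = 62·cos39.9° = 47.6; c'Δl = 16.89; W sinα = 39.8
Slice 6: Δl = 1.6/cos51.4° = 2.565 m; N'_6 = 37·cos51.4° = 23.1; c'Δl = 27.70; W sinα = 28.9
Σc'Δl = 142.9 kN/m; ΣN' = 716.0 kN/m; ΣW sinα = 187.6 kN/m
Resisting = 142.9 + 716.0·tan21.8° = 142.9 + 286.4 = 429.3 kN/m
FS = 429.3 / 187.6 = 2.289

FS = 2.29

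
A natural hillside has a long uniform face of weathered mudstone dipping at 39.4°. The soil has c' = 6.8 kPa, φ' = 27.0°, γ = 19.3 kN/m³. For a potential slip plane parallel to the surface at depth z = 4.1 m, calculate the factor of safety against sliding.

For an infinite slope with a slip plane parallel to the surface (no pore pressure): FS = [c' + γz cos²β tanφ'] / [γz sinβ cosβ].
γz = 19.3·4.1 = 79.13 kN/m²
Numerator = 6.8 + 79.13·cos²39.4°·tan27.0° = 6.8 + 79.13·0.5971·0.5095 = 30.875 kPa
Denominator = 79.13·sin39.4°·cos39.4° = 79.13·0.6347·0.7727 = 38.811 kPa
FS = 30.875 / 38.811 = 0.796

FS = 0.80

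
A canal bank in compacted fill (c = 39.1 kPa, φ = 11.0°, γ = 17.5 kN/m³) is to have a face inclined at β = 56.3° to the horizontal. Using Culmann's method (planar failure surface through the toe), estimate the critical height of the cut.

Culmann's analysis gives the critical failure plane at α_cr = (β + φ)/2 = (56.3 + 11.0)/2 = 33.6°, and the critical height
H_c = (4c/γ) · sinβ cosφ / [1 − cos(β − φ)]
    = (4·39.1/17.5) · sin56.3°·cos11.0° / [1 − cos(45.3°)]
    = 8.937 · 0.8320·0.9816 / [1 − 0.7034]
    = 8.937 · 0.8167 / 0.2966
    = 24.61 m

H_c = 24.61 m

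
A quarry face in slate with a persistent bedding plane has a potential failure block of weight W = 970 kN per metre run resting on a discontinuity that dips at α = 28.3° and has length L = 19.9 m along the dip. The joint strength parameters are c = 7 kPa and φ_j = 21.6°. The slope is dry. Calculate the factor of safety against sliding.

Resolving the block weight along and normal to the plane and applying the Mohr–Coulomb strength on the joint:
N' = W cosα = 970·cos28.3° = 854.1 kN/m
Driving force T = W sinα = 970·sin28.3° = 459.9 kN/m
Resisting force R = c·L + N'·tanφ_j = 7·19.9 + 854.1·tan21.6° = 139.3 + 338.1 = 477.4 kN/m
FS = R / T = 477.4 / 459.9 = 1.038

FS = 1.04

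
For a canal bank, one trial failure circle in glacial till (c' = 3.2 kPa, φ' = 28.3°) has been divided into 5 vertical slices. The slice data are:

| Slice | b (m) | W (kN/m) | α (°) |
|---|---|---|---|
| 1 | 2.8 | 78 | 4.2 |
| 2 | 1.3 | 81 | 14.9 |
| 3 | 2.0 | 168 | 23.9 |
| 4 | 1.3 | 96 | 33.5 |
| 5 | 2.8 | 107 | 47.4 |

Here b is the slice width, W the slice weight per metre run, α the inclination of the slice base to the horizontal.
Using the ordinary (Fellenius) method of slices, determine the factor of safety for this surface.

Ordinary method of slices: FS = Σ[c'·Δl_i + (W_i cosα_i)·tanφ'] / Σ W_i sinα_i, with Δl_i = b_i / cosα_i.
Slice 1: Δl = 2.8/cos4.2° = 2.808 m; N'_1 = 78·cos4.2° = 77.8; c'Δl = 8.98; W sinα = 5.7
Slice 2: Δl = 1.3/cos14.9° = 1.345 m; N'_2 = 81·cos14.9° = 78.3; c'Δl = 4.30; W sinα = 20.8
Slice 3: Δl = 2.0/cos23.9° = 2.188 m; N'_3 = 168·cos23.9° = 153.6; c'Δl = 7.00; W sinα = 68.1
Slice 4: Δl = 1.3/cos33.5° = 1.559 m; N'_4 = 96·cos33.5° = 80.1; c'Δl = 4.99; W sinα = 53.0
Slice 5: Δl = 2.8/cos47.4° = 4.137 m; N'_5 = 107·cos47.4° = 72.4; c'Δl = 13.24; W sinα = 78.8
Σc'Δl = 38.5 kN/m; ΣN' = 462.1 kN/m; ΣW sinα = 226.4 kN/m
Resisting = 38.5 + 462.1·tan28.3° = 38.5 + 248.8 = 287.4 kN/m
FS = 287.4 / 226.4 = 1.269

FS = 1.27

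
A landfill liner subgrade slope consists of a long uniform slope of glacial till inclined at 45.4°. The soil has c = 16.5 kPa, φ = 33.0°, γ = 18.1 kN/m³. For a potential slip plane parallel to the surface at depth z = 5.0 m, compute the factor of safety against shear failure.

FS = 1.01

For an infinite slope with a slip plane parallel to the surface (no pore pressure): FS = [c + γz cos²β tanφ] / [γz sinβ cosβ].
γz = 18.1·5.0 = 90.50 kN/m²
Numerator = 16.5 + 90.50·cos²45.4°·tan33.0° = 16.5 + 90.50·0.4930·0.6494 = 45.475 kPa
Denominator = 90.50·sin45.4°·cos45.4° = 90.50·0.7120·0.7022 = 45.246 kPa
FS = 45.475 / 45.246 = 1.005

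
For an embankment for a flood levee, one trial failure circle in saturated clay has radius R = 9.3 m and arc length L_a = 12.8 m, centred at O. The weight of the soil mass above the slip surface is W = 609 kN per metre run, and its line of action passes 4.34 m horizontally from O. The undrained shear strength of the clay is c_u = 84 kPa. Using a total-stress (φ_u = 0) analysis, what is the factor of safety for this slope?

FS = 3.78

Taking moments about the centre O, the resisting moment is provided by the undrained shear strength acting along the arc:
M_R = c_u·L_a·R = 84·12.80·9.3 = 9999.4 kN·m/m
M_D = W·d = 609·4.34 = 2643.1 kN·m/m
FS = M_R / M_D = 9999.4 / 2643.1 = 3.783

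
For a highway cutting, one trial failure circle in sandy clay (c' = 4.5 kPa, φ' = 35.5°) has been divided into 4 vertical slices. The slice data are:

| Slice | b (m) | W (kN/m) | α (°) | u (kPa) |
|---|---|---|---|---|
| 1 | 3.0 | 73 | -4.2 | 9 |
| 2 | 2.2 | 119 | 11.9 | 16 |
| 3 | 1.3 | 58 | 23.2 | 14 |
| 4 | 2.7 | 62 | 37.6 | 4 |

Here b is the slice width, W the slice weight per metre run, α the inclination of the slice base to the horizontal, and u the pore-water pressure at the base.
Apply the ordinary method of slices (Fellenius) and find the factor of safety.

Ordinary method of slices: FS = Σ[c'·Δl_i + (W_i cosα_i − u_i·Δl_i)·tanφ'] / Σ W_i sinα_i, with Δl_i = b_i / cosα_i.
Slice 1: Δl = 3.0/cos(-4.2°) = 3.008 m; N'_1 = 73·cos(-4.2°) − 9·3.008 = 45.7; c'Δl = 13.54; W sinα = -5.3
Slice 2: Δl = 2.2/cos11.9° = 2.248 m; N'_2 = 119·cos11.9° − 16·2.248 = 80.5; c'Δl = 10.12; W sinα = 24.5
Slice 3: Δl = 1.3/cos23.2° = 1.414 m; N'_3 = 58·cos23.2° − 14·1.414 = 33.5; c'Δl = 6.36; W sinα = 22.8
Slice 4: Δl = 2.7/cos37.6° = 3.408 m; N'_4 = 62·cos37.6° − 4·3.408 = 35.5; c'Δl = 15.34; W sinα = 37.8
Σc'Δl = 45.4 kN/m; ΣN' = 195.2 kN/m; ΣW sinα = 79.9 kN/m
Resisting = 45.4 + 195.2·tan35.5° = 45.4 + 139.2 = 184.6 kN/m
FS = 184.6 / 79.9 = 2.311

FS = 2.31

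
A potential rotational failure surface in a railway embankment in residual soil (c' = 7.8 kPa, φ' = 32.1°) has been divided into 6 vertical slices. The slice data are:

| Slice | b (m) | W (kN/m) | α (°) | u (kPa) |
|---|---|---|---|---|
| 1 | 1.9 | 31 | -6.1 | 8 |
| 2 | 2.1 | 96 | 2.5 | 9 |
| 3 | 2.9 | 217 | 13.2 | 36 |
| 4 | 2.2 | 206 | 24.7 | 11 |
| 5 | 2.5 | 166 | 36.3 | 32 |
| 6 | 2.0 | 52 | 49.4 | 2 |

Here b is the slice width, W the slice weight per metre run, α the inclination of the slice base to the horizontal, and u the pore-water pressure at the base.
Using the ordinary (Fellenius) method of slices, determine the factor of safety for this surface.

FS = 1.40

Ordinary method of slices: FS = Σ[c'·Δl_i + (W_i cosα_i − u_i·Δl_i)·tanφ'] / Σ W_i sinα_i, with Δl_i = b_i / cosα_i.
Slice 1: Δl = 1.9/cos(-6.1°) = 1.911 m; N'_1 = 31·cos(-6.1°) − 8·1.911 = 15.5; c'Δl = 14.90; W sinα = -3.3
Slice 2: Δl = 2.1/cos2.5° = 2.102 m; N'_2 = 96·cos2.5° − 9·2.102 = 77.0; c'Δl = 16.40; W sinα = 4.2
Slice 3: Δl = 2.9/cos13.2° = 2.979 m; N'_3 = 217·cos13.2° − 36·2.979 = 104.0; c'Δl = 23.23; W sinα = 49.6
Slice 4: Δl = 2.2/cos24.7° = 2.422 m; N'_4 = 206·cos24.7° − 11·2.422 = 160.5; c'Δl = 18.89; W sinα = 86.1
Slice 5: Δl = 2.5/cos36.3° = 3.102 m; N'_5 = 166·cos36.3° − 32·3.102 = 34.5; c'Δl = 24.20; W sinα = 98.3
Slice 6: Δl = 2.0/cos49.4° = 3.073 m; N'_6 = 52·cos49.4° − 2·3.073 = 27.7; c'Δl = 23.97; W sinα = 39.5
Σc'Δl = 121.6 kN/m; ΣN' = 419.3 kN/m; ΣW sinα = 274.3 kN/m
Resisting = 121.6 + 419.3·tan32.1° = 121.6 + 263.0 = 384.6 kN/m
FS = 384.6 / 274.3 = 1.402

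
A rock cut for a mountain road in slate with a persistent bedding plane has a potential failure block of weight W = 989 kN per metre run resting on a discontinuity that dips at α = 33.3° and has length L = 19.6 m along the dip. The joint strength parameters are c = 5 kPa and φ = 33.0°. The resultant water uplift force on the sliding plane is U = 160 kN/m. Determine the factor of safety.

FS = 0.98

Resolving the block weight along and normal to the plane and applying the Mohr–Coulomb strength on the joint:
N' = W cosα − U = 989·cos33.3° − 160 = 666.6 kN/m
Driving force T = W sinα = 989·sin33.3° = 543.0 kN/m
Resisting force R = c·L + N'·tanφ = 5·19.6 + 666.6·tan33.0° = 98.0 + 432.9 = 530.9 kN/m
FS = R / T = 530.9 / 543.0 = 0.978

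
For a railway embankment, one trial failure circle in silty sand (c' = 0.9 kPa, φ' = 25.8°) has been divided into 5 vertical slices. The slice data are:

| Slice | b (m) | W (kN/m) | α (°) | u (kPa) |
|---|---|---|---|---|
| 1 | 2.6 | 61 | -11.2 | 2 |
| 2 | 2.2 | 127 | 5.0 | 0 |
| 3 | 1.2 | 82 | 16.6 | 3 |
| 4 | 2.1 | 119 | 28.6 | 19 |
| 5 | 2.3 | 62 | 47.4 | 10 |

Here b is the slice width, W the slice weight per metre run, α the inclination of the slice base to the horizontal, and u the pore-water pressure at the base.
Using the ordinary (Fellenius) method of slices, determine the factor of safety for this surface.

FS = 1.33

Ordinary method of slices: FS = Σ[c'·Δl_i + (W_i cosα_i − u_i·Δl_i)·tanφ'] / Σ W_i sinα_i, with Δl_i = b_i / cosα_i.
Slice 1: Δl = 2.6/cos(-11.2°) = 2.650 m; N'_1 = 61·cos(-11.2°) − 2·2.650 = 54.5; c'Δl = 2.39; W sinα = -11.8
Slice 2: Δl = 2.2/cos5.0° = 2.208 m; N'_2 = 127·cos5.0° − 0·2.208 = 126.5; c'Δl = 1.99; W sinα = 11.1
Slice 3: Δl = 1.2/cos16.6° = 1.252 m; N'_3 = 82·cos16.6° − 3·1.252 = 74.8; c'Δl = 1.13; W sinα = 23.4
Slice 4: Δl = 2.1/cos28.6° = 2.392 m; N'_4 = 119·cos28.6° − 19·2.392 = 59.0; c'Δl = 2.15; W sinα = 57.0
Slice 5: Δl = 2.3/cos47.4° = 3.398 m; N'_5 = 62·cos47.4° − 10·3.398 = 8.0; c'Δl = 3.06; W sinα = 45.6
Σc'Δl = 10.7 kN/m; ΣN' = 322.9 kN/m; ΣW sinα = 125.2 kN/m
Resisting = 10.7 + 322.9·tan25.8° = 10.7 + 156.1 = 166.8 kN/m
FS = 166.8 / 125.2 = 1.332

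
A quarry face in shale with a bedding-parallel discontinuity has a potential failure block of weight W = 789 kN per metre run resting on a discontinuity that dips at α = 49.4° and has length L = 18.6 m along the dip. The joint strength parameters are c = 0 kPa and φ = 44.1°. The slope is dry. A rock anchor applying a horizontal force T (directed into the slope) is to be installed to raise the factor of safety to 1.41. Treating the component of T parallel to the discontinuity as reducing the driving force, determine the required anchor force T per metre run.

Resolving forces along and normal to the sliding plane, with the horizontal anchor force T adding T·sinα to the effective normal force and T·cosα acting up the plane against the driving force:
FS = [cL + (W cosα + T sinα) tanφ] / [W sinα − T cosα]
Without the anchor: N' = 513.5 kN/m, driving T_d = 599.1 kN/m, resisting R = 0·18.6 + 513.5·tan44.1° = 497.6 kN/m, FS = 0.83.
Setting FS = 1.41 and solving for T:
1.41·(599.1 − T cos49.4°) = 497.6 + T sin49.4°·tan44.1°
T·(sin49.4°·tan44.1° + 1.41·cos49.4°) = 1.41·599.1 − 497.6
T·(0.7593·0.9691 + 1.41·0.6508) = 844.7 − 497.6 = 347.1
T·1.6534 = 347.1
T = 209.9 kN/m

T = 210 kN/m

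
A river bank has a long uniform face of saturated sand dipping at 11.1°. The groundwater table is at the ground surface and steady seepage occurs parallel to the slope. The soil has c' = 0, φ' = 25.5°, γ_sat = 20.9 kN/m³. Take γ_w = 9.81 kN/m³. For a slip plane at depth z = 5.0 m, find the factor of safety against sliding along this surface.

FS = 1.29

With seepage parallel to the slope and the water table at the surface, the effective normal stress on the slip plane uses the buoyant unit weight γ' = γ_sat − γ_w while the driving shear stress uses γ_sat:
FS = [c' + γ' z cos²β tanφ'] / [γ_sat z sinβ cosβ]
(For c' = 0 this reduces to FS = (γ'/γ_sat)·tanφ'/tanβ.)
γ' = 20.9 − 9.81 = 11.09 kN/m³
Numerator = 0.0 + 11.09·5.0·cos²11.1°·tan25.5° = 0.0 + 11.09·5.0·0.9629·0.4770 = 25.468 kPa
Denominator = 20.9·5.0·sin11.1°·cos11.1° = 20.9·5.0·0.1925·0.9813 = 19.742 kPa
FS = 25.468 / 19.742 = 1.290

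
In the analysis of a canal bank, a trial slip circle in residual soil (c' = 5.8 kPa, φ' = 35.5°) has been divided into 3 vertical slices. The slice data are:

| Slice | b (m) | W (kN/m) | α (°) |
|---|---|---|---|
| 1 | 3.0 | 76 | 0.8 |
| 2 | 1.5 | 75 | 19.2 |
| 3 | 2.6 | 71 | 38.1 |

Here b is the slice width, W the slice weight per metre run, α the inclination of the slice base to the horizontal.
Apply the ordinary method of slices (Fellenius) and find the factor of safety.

Ordinary method of slices: FS = Σ[c'·Δl_i + (W_i cosα_i)·tanφ'] / Σ W_i sinα_i, with Δl_i = b_i / cosα_i.
Slice 1: Δl = 3.0/cos0.8° = 3.000 m; N'_1 = 76·cos0.8° = 76.0; c'Δl = 17.40; W sinα = 1.1
Slice 2: Δl = 1.5/cos19.2° = 1.588 m; N'_2 = 75·cos19.2° = 70.8; c'Δl = 9.21; W sinα = 24.7
Slice 3: Δl = 2.6/cos38.1° = 3.304 m; N'_3 = 71·cos38.1° = 55.9; c'Δl = 19.16; W sinα = 43.8
Σc'Δl = 45.8 kN/m; ΣN' = 202.7 kN/m; ΣW sinα = 69.5 kN/m
Resisting = 45.8 + 202.7·tan35.5° = 45.8 + 144.6 = 190.4 kN/m
FS = 190.4 / 69.5 = 2.738

FS = 2.74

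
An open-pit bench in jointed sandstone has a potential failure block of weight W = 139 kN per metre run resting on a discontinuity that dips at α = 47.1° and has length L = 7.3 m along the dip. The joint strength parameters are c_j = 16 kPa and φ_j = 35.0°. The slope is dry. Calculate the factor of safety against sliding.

Resolving the block weight along and normal to the plane and applying the Mohr–Coulomb strength on the joint:
N' = W cosα = 139·cos47.1° = 94.6 kN/m
Driving force T = W sinα = 139·sin47.1° = 101.8 kN/m
Resisting force R = c_j·L + N'·tanφ_j = 16·7.3 + 94.6·tan35.0° = 116.8 + 66.3 = 183.1 kN/m
FS = R / T = 183.1 / 101.8 = 1.798

FS = 1.80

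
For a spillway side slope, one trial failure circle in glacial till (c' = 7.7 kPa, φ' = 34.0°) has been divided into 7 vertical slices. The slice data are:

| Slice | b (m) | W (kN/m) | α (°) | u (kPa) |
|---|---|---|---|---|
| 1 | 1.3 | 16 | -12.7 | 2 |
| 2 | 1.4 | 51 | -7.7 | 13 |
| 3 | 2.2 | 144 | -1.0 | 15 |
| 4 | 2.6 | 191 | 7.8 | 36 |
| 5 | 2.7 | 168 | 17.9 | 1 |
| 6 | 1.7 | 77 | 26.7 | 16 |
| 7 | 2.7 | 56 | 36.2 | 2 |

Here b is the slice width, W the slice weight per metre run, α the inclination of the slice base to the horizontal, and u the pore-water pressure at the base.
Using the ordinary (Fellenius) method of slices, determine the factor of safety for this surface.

Ordinary method of slices: FS = Σ[c'·Δl_i + (W_i cosα_i − u_i·Δl_i)·tanφ'] / Σ W_i sinα_i, with Δl_i = b_i / cosα_i.
Slice 1: Δl = 1.3/cos(-12.7°) = 1.333 m; N'_1 = 16·cos(-12.7°) − 2·1.333 = 12.9; c'Δl = 10.26; W sinα = -3.5
Slice 2: Δl = 1.4/cos(-7.7°) = 1.413 m; N'_2 = 51·cos(-7.7°) − 13·1.413 = 32.2; c'Δl = 10.88; W sinα = -6.8
Slice 3: Δl = 2.2/cos(-1.0°) = 2.200 m; N'_3 = 144·cos(-1.0°) − 15·2.200 = 111.0; c'Δl = 16.94; W sinα = -2.5
Slice 4: Δl = 2.6/cos7.8° = 2.624 m; N'_4 = 191·cos7.8° − 36·2.624 = 94.8; c'Δl = 20.21; W sinα = 25.9
Slice 5: Δl = 2.7/cos17.9° = 2.837 m; N'_5 = 168·cos17.9° − 1·2.837 = 157.0; c'Δl = 21.85; W sinα = 51.6
Slice 6: Δl = 1.7/cos26.7° = 1.903 m; N'_6 = 77·cos26.7° − 16·1.903 = 38.3; c'Δl = 14.65; W sinα = 34.6
Slice 7: Δl = 2.7/cos36.2° = 3.346 m; N'_7 = 56·cos36.2° − 2·3.346 = 38.5; c'Δl = 25.76; W sinα = 33.1
Σc'Δl = 120.6 kN/m; ΣN' = 484.7 kN/m; ΣW sinα = 132.4 kN/m
Resisting = 120.6 + 484.7·tan34.0° = 120.6 + 326.9 = 447.5 kN/m
FS = 447.5 / 132.4 = 3.381

FS = 3.38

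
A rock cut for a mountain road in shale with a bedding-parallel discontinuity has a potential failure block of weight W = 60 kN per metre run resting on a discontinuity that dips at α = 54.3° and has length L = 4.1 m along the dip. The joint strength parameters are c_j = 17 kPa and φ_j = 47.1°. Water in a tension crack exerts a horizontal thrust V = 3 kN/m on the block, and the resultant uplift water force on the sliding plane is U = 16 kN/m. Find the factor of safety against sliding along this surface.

Resolving the block weight along and normal to the plane and applying the Mohr–Coulomb strength on the joint:
N' = W cosα − U − V sinα = 60·cos54.3° − 16 − 3·sin54.3° = 16.6 kN/m
Driving force T = W sinα + V cosα = 60·sin54.3° + 3·cos54.3° = 50.5 kN/m
Resisting force R = c_j·L + N'·tanφ_j = 17·4.1 + 16.6·tan47.1° = 69.7 + 17.8 = 87.5 kN/m
FS = R / T = 87.5 / 50.5 = 1.734

FS = 1.73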